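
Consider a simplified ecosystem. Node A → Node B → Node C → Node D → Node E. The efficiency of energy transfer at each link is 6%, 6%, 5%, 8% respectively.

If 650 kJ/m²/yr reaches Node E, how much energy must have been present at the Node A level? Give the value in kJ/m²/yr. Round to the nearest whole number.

Cumulative transfer efficiency: 0.06 × 0.06 × 0.05 × 0.08 = 0.0000144
Node A energy = 650 / 0.0000144 = 45138889 kJ/m²/yr

45138889 kJ/m²/yr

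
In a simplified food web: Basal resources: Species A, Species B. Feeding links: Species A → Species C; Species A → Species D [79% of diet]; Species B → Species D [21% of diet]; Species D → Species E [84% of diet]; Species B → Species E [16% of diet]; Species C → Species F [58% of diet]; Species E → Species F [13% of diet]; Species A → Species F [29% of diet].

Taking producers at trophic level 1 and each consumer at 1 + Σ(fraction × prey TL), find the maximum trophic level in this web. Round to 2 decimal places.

2.84

Species C: 1 + 1 = 2
Species D: 1 + (0.79×1 + 0.21×1) = 2
Species E: 1 + (0.84×2 + 0.16×1) = 2.84
Species F: 1 + (0.58×2 + 0.13×2.84 + 0.29×1) = 2.8192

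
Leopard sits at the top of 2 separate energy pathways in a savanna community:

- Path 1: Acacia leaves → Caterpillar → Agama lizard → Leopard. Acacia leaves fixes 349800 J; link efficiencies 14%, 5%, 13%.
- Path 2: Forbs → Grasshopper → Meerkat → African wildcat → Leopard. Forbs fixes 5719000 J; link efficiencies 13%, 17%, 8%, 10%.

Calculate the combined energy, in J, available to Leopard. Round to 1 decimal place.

1329.4 J

Path 1: 349800 × 0.14 × 0.05 × 0.13 = 318.318 J
Path 2: 5719000 × 0.13 × 0.17 × 0.08 × 0.1 = 1011.1192 J
Total at Leopard: 318.318 + 1011.1192 = 1329.4372 J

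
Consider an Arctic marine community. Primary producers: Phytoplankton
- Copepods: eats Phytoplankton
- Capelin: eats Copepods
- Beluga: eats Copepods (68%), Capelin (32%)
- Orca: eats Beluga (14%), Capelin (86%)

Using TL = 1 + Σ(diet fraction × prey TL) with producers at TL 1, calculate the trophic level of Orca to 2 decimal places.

Copepods: 1 + 1 = 2
Capelin: 1 + 2 = 3
Beluga: 1 + (0.68×2 + 0.32×3) = 3.32
Orca: 1 + (0.14×3.32 + 0.86×3) = 4.0448

4.04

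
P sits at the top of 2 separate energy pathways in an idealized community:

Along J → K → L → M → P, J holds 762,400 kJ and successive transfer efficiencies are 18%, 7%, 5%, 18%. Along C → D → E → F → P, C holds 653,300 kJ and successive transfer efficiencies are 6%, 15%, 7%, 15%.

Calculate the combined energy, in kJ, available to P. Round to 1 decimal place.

Via J: 762400 × 0.18 × 0.07 × 0.05 × 0.18 = 86.45616 kJ
Via C: 653300 × 0.06 × 0.15 × 0.07 × 0.15 = 61.73685 kJ
Total at P: 86.45616 + 61.73685 = 148.19301 kJ

148.2 kJ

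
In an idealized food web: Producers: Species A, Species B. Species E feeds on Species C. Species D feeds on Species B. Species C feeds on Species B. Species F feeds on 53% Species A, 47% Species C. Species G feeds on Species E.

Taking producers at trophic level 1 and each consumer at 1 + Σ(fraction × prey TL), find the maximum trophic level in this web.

4

Species C: 1 + 1 = 2
Species D: 1 + 1 = 2
Species E: 1 + 2 = 3
Species F: 1 + (0.53×1 + 0.47×2) = 2.47
Species G: 1 + 3 = 4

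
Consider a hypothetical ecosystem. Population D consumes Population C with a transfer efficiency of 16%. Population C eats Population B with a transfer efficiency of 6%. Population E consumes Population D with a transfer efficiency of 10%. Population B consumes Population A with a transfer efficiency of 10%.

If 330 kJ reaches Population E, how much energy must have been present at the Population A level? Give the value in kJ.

Cumulative transfer efficiency: 0.1 × 0.06 × 0.16 × 0.1 = 0.000096
Population A energy = 330 / 0.000096 = 3437500 kJ

3437500 kJ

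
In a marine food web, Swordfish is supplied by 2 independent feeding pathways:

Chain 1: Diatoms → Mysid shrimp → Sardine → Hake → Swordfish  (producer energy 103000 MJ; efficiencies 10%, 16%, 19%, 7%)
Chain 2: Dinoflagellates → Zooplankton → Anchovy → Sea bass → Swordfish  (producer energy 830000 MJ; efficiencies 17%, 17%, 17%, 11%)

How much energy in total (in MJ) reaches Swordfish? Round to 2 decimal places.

470.48 MJ

Chain 1: 103000 × 0.1 × 0.16 × 0.19 × 0.07 = 21.9184 MJ
Chain 2: 830000 × 0.17 × 0.17 × 0.17 × 0.11 = 448.5569 MJ
Total at Swordfish: 21.9184 + 448.5569 = 470.4753 MJ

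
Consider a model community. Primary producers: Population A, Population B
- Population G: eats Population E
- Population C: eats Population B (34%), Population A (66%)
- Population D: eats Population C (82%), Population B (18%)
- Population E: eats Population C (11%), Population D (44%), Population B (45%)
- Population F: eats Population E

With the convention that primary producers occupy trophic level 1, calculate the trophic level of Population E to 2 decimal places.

2.91

Population C: 1 + (0.34×1 + 0.66×1) = 2
Population D: 1 + (0.82×2 + 0.18×1) = 2.82
Population E: 1 + (0.11×2 + 0.44×2.82 + 0.45×1) = 2.9108
Population F: 1 + 2.9108 = 3.9108
Population G: 1 + 2.9108 = 3.9108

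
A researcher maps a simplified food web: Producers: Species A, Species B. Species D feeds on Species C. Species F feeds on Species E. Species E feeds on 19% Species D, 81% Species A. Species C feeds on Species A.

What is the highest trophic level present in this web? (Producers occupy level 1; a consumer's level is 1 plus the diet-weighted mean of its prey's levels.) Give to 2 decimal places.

3.38

Species C: 1 + 1 = 2
Species D: 1 + 2 = 3
Species E: 1 + (0.19×3 + 0.81×1) = 2.38
Species F: 1 + 2.38 = 3.38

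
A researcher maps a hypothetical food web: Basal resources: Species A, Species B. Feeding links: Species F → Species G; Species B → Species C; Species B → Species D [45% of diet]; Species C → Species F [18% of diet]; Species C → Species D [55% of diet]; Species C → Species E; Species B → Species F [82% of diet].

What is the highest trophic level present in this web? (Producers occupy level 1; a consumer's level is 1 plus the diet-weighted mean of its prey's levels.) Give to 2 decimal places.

Species C: 1 + 1 = 2
Species D: 1 + (0.55×2 + 0.45×1) = 2.55
Species E: 1 + 2 = 3
Species F: 1 + (0.18×2 + 0.82×1) = 2.18
Species G: 1 + 2.18 = 3.18

3.18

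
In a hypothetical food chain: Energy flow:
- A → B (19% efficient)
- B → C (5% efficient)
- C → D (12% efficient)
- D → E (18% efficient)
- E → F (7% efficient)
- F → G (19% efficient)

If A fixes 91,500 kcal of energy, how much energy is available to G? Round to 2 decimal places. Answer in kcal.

0.25 kcal

B: 91500 × 0.19 = 17385 kcal
C: 17385 × 0.05 = 869.25 kcal
D: 869.25 × 0.12 = 104.31 kcal
E: 104.31 × 0.18 = 18.7758 kcal
F: 18.7758 × 0.07 = 1.314306 kcal
G: 1.314306 × 0.19 = 0.24971814 kcal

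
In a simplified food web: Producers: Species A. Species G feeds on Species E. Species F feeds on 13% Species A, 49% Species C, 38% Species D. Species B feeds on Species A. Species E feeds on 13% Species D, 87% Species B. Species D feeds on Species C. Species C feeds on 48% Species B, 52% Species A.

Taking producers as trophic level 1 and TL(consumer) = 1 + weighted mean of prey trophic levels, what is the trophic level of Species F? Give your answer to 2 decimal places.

3.67

Species B: 1 + 1 = 2
Species C: 1 + (0.48×2 + 0.52×1) = 2.48
Species D: 1 + 2.48 = 3.48
Species E: 1 + (0.13×3.48 + 0.87×2) = 3.1924
Species F: 1 + (0.13×1 + 0.49×2.48 + 0.38×3.48) = 3.6676
Species G: 1 + 3.1924 = 4.1924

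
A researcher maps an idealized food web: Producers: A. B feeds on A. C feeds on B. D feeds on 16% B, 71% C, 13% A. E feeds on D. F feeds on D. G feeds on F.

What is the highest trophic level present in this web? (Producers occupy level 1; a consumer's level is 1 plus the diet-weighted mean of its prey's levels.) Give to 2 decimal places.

B: 1 + 1 = 2
C: 1 + 2 = 3
D: 1 + (0.16×2 + 0.71×3 + 0.13×1) = 3.58
E: 1 + 3.58 = 4.58
F: 1 + 3.58 = 4.58
G: 1 + 4.58 = 5.58

5.58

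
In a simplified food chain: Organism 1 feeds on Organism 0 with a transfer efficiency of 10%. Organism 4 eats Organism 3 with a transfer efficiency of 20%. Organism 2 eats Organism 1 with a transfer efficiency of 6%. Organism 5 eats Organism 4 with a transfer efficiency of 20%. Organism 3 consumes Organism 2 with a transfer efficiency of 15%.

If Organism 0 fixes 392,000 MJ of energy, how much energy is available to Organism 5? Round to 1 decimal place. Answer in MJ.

14.1 MJ

Organism 1: 392000 × 0.1 = 39200 MJ
Organism 2: 39200 × 0.06 = 2352 MJ
Organism 3: 2352 × 0.15 = 352.8 MJ
Organism 4: 352.8 × 0.2 = 70.56 MJ
Organism 5: 70.56 × 0.2 = 14.112 MJ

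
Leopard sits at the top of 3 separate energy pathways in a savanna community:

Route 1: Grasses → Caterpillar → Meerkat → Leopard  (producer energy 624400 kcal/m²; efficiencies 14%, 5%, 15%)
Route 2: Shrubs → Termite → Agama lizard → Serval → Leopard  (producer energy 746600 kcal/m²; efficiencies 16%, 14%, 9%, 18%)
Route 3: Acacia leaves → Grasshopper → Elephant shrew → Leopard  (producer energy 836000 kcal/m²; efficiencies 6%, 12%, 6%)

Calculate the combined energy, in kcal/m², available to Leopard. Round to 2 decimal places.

1287.70 kcal/m²

Route 1: 624400 × 0.14 × 0.05 × 0.15 = 655.62 kcal/m²
Route 2: 746600 × 0.16 × 0.14 × 0.09 × 0.18 = 270.926208 kcal/m²
Route 3: 836000 × 0.06 × 0.12 × 0.06 = 361.152 kcal/m²
Total at Leopard: 655.62 + 270.926208 + 361.152 = 1287.698208 kcal/m²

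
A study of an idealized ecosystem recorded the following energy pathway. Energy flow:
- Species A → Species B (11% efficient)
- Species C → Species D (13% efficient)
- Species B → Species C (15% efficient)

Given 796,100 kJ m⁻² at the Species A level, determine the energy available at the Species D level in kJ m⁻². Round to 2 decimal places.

1707.63 kJ m⁻²

Species B: 796100 × 0.11 = 87571 kJ m⁻²
Species C: 87571 × 0.15 = 13135.65 kJ m⁻²
Species D: 13135.65 × 0.13 = 1707.6345 kJ m⁻²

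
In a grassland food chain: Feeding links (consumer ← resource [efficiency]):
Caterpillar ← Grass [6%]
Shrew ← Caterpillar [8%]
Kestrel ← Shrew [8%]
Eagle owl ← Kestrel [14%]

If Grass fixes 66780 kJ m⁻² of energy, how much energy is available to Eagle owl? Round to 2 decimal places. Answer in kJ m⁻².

Caterpillar: 66780 × 0.06 = 4006.8 kJ m⁻²
Shrew: 4006.8 × 0.08 = 320.544 kJ m⁻²
Kestrel: 320.544 × 0.08 = 25.64352 kJ m⁻²
Eagle owl: 25.64352 × 0.14 = 3.5900928 kJ m⁻²

3.59 kJ m⁻²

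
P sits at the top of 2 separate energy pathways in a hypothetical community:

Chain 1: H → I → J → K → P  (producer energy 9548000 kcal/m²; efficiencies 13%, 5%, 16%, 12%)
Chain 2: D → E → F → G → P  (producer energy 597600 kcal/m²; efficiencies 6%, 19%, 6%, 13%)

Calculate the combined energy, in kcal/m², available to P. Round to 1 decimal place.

Chain 1: 9548000 × 0.13 × 0.05 × 0.16 × 0.12 = 1191.5904 kcal/m²
Chain 2: 597600 × 0.06 × 0.19 × 0.06 × 0.13 = 53.138592 kcal/m²
Total at P: 1191.5904 + 53.138592 = 1244.728992 kcal/m²

1244.7 kcal/m²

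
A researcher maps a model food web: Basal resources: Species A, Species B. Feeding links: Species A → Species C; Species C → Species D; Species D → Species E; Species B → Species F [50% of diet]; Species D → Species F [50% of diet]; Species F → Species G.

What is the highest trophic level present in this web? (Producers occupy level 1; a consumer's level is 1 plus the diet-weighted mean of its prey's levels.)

Species C: 1 + 1 = 2
Species D: 1 + 2 = 3
Species E: 1 + 3 = 4
Species F: 1 + (0.5×1 + 0.5×3) = 3
Species G: 1 + 3 = 4

4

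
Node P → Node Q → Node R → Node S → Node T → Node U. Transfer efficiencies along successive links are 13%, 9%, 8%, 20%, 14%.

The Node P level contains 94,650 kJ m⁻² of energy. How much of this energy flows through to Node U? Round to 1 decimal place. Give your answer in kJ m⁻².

Node Q: 94650 × 0.13 = 12304.5 kJ m⁻²
Node R: 12304.5 × 0.09 = 1107.405 kJ m⁻²
Node S: 1107.405 × 0.08 = 88.5924 kJ m⁻²
Node T: 88.5924 × 0.2 = 17.71848 kJ m⁻²
Node U: 17.71848 × 0.14 = 2.4805872 kJ m⁻²

2.5 kJ m⁻²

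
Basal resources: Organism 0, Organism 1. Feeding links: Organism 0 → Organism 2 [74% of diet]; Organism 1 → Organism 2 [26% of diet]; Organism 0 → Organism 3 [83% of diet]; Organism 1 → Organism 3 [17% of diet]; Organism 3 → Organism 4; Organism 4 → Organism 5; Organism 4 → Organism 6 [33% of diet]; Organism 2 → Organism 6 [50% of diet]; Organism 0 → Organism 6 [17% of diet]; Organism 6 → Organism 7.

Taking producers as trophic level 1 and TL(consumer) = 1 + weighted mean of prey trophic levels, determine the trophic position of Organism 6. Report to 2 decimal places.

3.16

Organism 2: 1 + (0.74×1 + 0.26×1) = 2
Organism 3: 1 + (0.83×1 + 0.17×1) = 2
Organism 4: 1 + 2 = 3
Organism 5: 1 + 3 = 4
Organism 6: 1 + (0.33×3 + 0.5×2 + 0.17×1) = 3.16
Organism 7: 1 + 3.16 = 4.16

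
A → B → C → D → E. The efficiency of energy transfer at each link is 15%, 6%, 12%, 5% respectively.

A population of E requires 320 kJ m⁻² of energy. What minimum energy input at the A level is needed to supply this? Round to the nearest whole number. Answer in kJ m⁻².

5925926 kJ m⁻²

Cumulative transfer efficiency: 0.15 × 0.06 × 0.12 × 0.05 = 0.000054
A energy = 320 / 0.000054 = 5925926 kJ m⁻²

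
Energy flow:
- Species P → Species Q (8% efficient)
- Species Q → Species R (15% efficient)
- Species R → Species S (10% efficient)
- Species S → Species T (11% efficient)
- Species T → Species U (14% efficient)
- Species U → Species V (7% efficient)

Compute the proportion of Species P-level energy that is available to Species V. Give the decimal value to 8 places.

Product of link efficiencies: 0.08 × 0.15 × 0.1 × 0.11 × 0.14 × 0.07 = 0.0000012936

0.00000129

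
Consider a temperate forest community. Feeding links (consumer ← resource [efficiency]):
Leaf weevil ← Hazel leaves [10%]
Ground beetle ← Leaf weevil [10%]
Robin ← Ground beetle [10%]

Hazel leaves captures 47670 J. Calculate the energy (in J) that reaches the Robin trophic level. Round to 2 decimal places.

Leaf weevil: 47670 × 0.1 = 4767 J
Ground beetle: 4767 × 0.1 = 476.7 J
Robin: 476.7 × 0.1 = 47.67 J

47.67 J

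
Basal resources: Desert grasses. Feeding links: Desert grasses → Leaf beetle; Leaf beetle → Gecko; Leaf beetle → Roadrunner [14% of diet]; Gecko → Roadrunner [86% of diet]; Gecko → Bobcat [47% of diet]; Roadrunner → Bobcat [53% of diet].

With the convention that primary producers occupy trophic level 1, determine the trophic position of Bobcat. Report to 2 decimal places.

4.46

Leaf beetle: 1 + 1 = 2
Gecko: 1 + 2 = 3
Roadrunner: 1 + (0.14×2 + 0.86×3) = 3.86
Bobcat: 1 + (0.47×3 + 0.53×3.86) = 4.4558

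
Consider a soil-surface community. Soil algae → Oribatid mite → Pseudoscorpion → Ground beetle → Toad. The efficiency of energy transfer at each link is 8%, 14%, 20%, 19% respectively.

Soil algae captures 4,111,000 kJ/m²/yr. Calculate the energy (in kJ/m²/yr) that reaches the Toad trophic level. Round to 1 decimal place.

1749.6 kJ/m²/yr

Oribatid mite: 4111000 × 0.08 = 328880 kJ/m²/yr
Pseudoscorpion: 328880 × 0.14 = 46043.2 kJ/m²/yr
Ground beetle: 46043.2 × 0.2 = 9208.64 kJ/m²/yr
Toad: 9208.64 × 0.19 = 1749.6416 kJ/m²/yr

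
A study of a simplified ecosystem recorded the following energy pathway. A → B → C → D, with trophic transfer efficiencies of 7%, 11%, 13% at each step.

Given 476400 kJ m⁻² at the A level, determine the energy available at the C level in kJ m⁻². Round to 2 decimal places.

3668.28 kJ m⁻²

B: 476400 × 0.07 = 33348 kJ m⁻²
C: 33348 × 0.11 = 3668.28 kJ m⁻²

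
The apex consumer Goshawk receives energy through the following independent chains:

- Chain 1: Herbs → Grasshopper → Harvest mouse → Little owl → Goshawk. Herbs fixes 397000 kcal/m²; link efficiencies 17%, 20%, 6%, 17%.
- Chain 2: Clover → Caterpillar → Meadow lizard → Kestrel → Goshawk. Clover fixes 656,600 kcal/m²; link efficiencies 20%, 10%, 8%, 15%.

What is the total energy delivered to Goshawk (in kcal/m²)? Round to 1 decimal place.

Chain 1: 397000 × 0.17 × 0.2 × 0.06 × 0.17 = 137.6796 kcal/m²
Chain 2: 656600 × 0.2 × 0.1 × 0.08 × 0.15 = 157.584 kcal/m²
Total at Goshawk: 137.6796 + 157.584 = 295.2636 kcal/m²

295.3 kcal/m²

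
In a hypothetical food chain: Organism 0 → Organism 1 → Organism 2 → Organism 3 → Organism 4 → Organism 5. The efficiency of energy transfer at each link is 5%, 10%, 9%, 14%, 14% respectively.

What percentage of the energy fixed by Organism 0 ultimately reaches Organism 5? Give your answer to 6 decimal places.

Product of link efficiencies: 0.05 × 0.1 × 0.09 × 0.14 × 0.14 = 0.00000882
As a percentage: 0.00000882 × 100 = 0.000882%

0.000882%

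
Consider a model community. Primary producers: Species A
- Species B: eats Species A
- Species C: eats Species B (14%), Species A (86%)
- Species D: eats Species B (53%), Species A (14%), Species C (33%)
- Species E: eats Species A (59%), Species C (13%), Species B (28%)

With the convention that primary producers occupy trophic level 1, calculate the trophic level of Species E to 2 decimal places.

2.43

Species B: 1 + 1 = 2
Species C: 1 + (0.14×2 + 0.86×1) = 2.14
Species D: 1 + (0.53×2 + 0.14×1 + 0.33×2.14) = 2.9062
Species E: 1 + (0.59×1 + 0.13×2.14 + 0.28×2) = 2.4282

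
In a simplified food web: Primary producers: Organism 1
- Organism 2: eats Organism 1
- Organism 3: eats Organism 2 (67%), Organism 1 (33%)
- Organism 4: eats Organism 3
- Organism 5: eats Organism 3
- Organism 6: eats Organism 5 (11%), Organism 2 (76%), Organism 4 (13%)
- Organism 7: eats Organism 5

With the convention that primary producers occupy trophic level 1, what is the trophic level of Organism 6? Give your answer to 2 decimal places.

Organism 2: 1 + 1 = 2
Organism 3: 1 + (0.67×2 + 0.33×1) = 2.67
Organism 4: 1 + 2.67 = 3.67
Organism 5: 1 + 2.67 = 3.67
Organism 6: 1 + (0.11×3.67 + 0.76×2 + 0.13×3.67) = 3.4008
Organism 7: 1 + 3.67 = 4.67

3.40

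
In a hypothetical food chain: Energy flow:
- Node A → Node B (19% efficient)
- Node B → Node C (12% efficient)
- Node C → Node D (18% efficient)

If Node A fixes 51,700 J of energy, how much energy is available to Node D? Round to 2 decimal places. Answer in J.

Node B: 51700 × 0.19 = 9823 J
Node C: 9823 × 0.12 = 1178.76 J
Node D: 1178.76 × 0.18 = 212.1768 J

212.18 J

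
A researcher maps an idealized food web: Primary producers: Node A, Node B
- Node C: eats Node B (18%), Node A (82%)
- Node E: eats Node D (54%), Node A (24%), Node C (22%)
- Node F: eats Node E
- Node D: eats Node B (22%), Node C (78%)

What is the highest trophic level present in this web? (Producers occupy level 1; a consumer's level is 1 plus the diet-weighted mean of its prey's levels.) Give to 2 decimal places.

Node C: 1 + (0.18×1 + 0.82×1) = 2
Node D: 1 + (0.22×1 + 0.78×2) = 2.78
Node E: 1 + (0.54×2.78 + 0.24×1 + 0.22×2) = 3.1812
Node F: 1 + 3.1812 = 4.1812

4.18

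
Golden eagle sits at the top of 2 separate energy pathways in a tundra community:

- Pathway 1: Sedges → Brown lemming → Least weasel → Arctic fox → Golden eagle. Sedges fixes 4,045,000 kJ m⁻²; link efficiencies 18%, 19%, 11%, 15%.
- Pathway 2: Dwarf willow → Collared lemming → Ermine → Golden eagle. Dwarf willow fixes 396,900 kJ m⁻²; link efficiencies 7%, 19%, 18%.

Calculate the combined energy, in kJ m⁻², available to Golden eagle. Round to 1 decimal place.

Pathway 1: 4045000 × 0.18 × 0.19 × 0.11 × 0.15 = 2282.5935 kJ m⁻²
Pathway 2: 396900 × 0.07 × 0.19 × 0.18 = 950.1786 kJ m⁻²
Total at Golden eagle: 2282.5935 + 950.1786 = 3232.7721 kJ m⁻²

3232.8 kJ m⁻²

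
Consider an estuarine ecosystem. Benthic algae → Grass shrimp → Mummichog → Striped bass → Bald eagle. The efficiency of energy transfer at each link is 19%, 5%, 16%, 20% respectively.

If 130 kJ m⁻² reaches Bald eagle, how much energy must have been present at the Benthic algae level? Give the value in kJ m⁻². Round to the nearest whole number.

427632 kJ m⁻²

Cumulative transfer efficiency: 0.19 × 0.05 × 0.16 × 0.2 = 0.000304
Benthic algae energy = 130 / 0.000304 = 427632 kJ m⁻²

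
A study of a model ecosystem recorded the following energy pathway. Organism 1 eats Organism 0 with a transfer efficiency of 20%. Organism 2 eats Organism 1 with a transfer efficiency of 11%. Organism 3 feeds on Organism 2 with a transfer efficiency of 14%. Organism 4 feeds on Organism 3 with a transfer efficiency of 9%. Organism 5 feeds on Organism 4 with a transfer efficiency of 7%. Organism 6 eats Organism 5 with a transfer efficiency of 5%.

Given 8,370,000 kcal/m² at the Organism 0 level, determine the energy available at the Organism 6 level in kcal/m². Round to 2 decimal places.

Organism 1: 8370000 × 0.2 = 1674000 kcal/m²
Organism 2: 1674000 × 0.11 = 184140 kcal/m²
Organism 3: 184140 × 0.14 = 25779.6 kcal/m²
Organism 4: 25779.6 × 0.09 = 2320.164 kcal/m²
Organism 5: 2320.164 × 0.07 = 162.41148 kcal/m²
Organism 6: 162.41148 × 0.05 = 8.120574 kcal/m²

8.12 kcal/m²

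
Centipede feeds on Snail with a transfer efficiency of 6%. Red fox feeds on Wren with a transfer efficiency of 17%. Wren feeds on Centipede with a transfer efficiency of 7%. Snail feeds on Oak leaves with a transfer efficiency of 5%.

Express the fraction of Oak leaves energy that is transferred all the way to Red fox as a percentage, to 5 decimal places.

Product of link efficiencies: 0.05 × 0.06 × 0.07 × 0.17 = 0.0000357
As a percentage: 0.0000357 × 100 = 0.00357%

0.00357%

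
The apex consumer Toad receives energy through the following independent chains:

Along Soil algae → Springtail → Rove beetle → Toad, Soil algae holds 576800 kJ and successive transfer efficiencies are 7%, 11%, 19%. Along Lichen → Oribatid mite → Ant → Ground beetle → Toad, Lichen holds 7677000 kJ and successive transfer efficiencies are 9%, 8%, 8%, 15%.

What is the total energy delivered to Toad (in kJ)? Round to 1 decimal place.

1507.2 kJ

Via Soil algae: 576800 × 0.07 × 0.11 × 0.19 = 843.8584 kJ
Via Lichen: 7677000 × 0.09 × 0.08 × 0.08 × 0.15 = 663.2928 kJ
Total at Toad: 843.8584 + 663.2928 = 1507.1512 kJ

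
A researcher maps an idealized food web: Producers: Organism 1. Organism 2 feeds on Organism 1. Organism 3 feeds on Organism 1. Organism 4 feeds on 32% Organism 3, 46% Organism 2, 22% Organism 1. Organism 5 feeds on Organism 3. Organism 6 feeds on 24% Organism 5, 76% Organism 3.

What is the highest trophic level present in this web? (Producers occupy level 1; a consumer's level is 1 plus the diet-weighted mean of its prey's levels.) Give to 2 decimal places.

Organism 2: 1 + 1 = 2
Organism 3: 1 + 1 = 2
Organism 4: 1 + (0.32×2 + 0.46×2 + 0.22×1) = 2.78
Organism 5: 1 + 2 = 3
Organism 6: 1 + (0.24×3 + 0.76×2) = 3.24

3.24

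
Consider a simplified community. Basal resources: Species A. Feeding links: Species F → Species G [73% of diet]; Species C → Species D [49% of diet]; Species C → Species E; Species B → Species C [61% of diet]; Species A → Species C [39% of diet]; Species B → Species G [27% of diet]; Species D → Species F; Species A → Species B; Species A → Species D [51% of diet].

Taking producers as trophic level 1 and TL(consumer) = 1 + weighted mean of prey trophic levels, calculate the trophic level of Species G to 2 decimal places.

4.31

Species B: 1 + 1 = 2
Species C: 1 + (0.39×1 + 0.61×2) = 2.61
Species D: 1 + (0.51×1 + 0.49×2.61) = 2.7889
Species E: 1 + 2.61 = 3.61
Species F: 1 + 2.7889 = 3.7889
Species G: 1 + (0.27×2 + 0.73×3.7889) = 4.305897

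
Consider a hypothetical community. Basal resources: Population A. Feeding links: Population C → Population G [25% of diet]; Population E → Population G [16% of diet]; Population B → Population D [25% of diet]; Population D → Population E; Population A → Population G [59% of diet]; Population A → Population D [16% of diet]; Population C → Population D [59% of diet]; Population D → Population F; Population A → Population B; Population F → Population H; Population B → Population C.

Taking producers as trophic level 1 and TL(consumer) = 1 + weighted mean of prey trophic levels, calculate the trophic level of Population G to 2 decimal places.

Population B: 1 + 1 = 2
Population C: 1 + 2 = 3
Population D: 1 + (0.59×3 + 0.25×2 + 0.16×1) = 3.43
Population E: 1 + 3.43 = 4.43
Population F: 1 + 3.43 = 4.43
Population G: 1 + (0.16×4.43 + 0.59×1 + 0.25×3) = 3.0488
Population H: 1 + 4.43 = 5.43

3.05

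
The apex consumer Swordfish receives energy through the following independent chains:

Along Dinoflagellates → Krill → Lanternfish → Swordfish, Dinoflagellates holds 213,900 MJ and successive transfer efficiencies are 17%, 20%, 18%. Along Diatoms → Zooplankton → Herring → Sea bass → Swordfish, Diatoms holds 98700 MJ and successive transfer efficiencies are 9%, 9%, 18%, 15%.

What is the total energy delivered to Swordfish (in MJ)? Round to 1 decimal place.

1330.7 MJ

Via Dinoflagellates: 213900 × 0.17 × 0.2 × 0.18 = 1309.068 MJ
Via Diatoms: 98700 × 0.09 × 0.09 × 0.18 × 0.15 = 21.58569 MJ
Total at Swordfish: 1309.068 + 21.58569 = 1330.65369 MJ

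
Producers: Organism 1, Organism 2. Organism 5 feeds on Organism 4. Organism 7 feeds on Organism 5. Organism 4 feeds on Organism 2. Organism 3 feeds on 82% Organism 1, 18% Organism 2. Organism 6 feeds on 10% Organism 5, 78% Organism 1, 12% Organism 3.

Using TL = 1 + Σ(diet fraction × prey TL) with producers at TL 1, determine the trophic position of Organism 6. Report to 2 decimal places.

Organism 3: 1 + (0.82×1 + 0.18×1) = 2
Organism 4: 1 + 1 = 2
Organism 5: 1 + 2 = 3
Organism 6: 1 + (0.1×3 + 0.78×1 + 0.12×2) = 2.32
Organism 7: 1 + 3 = 4

2.32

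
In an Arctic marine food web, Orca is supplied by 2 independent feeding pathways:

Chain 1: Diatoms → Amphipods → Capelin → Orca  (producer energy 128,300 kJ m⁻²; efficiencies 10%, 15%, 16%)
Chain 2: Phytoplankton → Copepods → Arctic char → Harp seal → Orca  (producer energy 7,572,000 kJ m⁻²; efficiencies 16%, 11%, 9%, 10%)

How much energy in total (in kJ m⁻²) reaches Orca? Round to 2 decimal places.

1507.32 kJ m⁻²

Chain 1: 128300 × 0.1 × 0.15 × 0.16 = 307.92 kJ m⁻²
Chain 2: 7572000 × 0.16 × 0.11 × 0.09 × 0.1 = 1199.4048 kJ m⁻²
Total at Orca: 307.92 + 1199.4048 = 1507.3248 kJ m⁻²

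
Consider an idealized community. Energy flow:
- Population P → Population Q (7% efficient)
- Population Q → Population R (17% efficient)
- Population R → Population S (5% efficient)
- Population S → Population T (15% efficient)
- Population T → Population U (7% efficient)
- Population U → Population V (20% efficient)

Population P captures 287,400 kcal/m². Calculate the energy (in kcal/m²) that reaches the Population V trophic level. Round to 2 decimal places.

0.36 kcal/m²

Population Q: 287400 × 0.07 = 20118 kcal/m²
Population R: 20118 × 0.17 = 3420.06 kcal/m²
Population S: 3420.06 × 0.05 = 171.003 kcal/m²
Population T: 171.003 × 0.15 = 25.65045 kcal/m²
Population U: 25.65045 × 0.07 = 1.7955315 kcal/m²
Population V: 1.7955315 × 0.2 = 0.3591063 kcal/m²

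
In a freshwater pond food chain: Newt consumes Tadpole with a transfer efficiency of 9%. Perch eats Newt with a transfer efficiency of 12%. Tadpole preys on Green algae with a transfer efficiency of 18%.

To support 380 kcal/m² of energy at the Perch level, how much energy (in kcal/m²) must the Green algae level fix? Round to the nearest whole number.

Cumulative transfer efficiency: 0.18 × 0.09 × 0.12 = 0.001944
Green algae energy = 380 / 0.001944 = 195473 kcal/m²

195473 kcal/m²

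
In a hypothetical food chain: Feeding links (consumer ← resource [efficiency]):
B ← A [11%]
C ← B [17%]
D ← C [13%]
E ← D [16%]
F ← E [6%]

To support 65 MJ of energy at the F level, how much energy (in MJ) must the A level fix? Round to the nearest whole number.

Cumulative transfer efficiency: 0.11 × 0.17 × 0.13 × 0.16 × 0.06 = 0.0000233376
A energy = 65 / 0.0000233376 = 2785205 MJ

2785205 MJ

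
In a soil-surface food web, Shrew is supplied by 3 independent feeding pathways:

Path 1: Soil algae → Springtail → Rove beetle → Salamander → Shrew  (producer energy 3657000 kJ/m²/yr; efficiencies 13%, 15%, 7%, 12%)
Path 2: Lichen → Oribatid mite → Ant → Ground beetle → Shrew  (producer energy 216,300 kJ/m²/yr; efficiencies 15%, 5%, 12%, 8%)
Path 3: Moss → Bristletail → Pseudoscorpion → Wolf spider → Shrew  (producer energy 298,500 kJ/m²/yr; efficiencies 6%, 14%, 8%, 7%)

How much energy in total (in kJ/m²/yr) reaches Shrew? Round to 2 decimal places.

628.63 kJ/m²/yr

Path 1: 3657000 × 0.13 × 0.15 × 0.07 × 0.12 = 599.0166 kJ/m²/yr
Path 2: 216300 × 0.15 × 0.05 × 0.12 × 0.08 = 15.5736 kJ/m²/yr
Path 3: 298500 × 0.06 × 0.14 × 0.08 × 0.07 = 14.04144 kJ/m²/yr
Total at Shrew: 599.0166 + 15.5736 + 14.04144 = 628.63164 kJ/m²/yr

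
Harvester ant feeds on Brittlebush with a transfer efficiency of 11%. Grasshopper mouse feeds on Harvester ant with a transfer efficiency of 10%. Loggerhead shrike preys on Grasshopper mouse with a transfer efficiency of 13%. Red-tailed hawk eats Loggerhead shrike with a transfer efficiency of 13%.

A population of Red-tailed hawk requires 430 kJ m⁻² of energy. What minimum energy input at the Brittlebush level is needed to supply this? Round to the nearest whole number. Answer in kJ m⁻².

2313072 kJ m⁻²

Cumulative transfer efficiency: 0.11 × 0.1 × 0.13 × 0.13 = 0.0001859
Brittlebush energy = 430 / 0.0001859 = 2313072 kJ m⁻²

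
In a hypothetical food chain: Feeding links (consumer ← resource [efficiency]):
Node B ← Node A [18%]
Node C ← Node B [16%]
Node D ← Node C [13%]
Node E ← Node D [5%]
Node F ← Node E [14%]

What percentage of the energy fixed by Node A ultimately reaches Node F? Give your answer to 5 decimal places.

Product of link efficiencies: 0.18 × 0.16 × 0.13 × 0.05 × 0.14 = 0.000026208
As a percentage: 0.000026208 × 100 = 0.00262%

0.00262%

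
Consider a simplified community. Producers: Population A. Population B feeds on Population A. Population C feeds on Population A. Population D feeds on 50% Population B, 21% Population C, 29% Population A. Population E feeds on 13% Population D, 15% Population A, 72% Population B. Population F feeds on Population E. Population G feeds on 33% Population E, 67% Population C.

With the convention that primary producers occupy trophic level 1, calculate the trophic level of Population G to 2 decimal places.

3.31

Population B: 1 + 1 = 2
Population C: 1 + 1 = 2
Population D: 1 + (0.5×2 + 0.21×2 + 0.29×1) = 2.71
Population E: 1 + (0.13×2.71 + 0.15×1 + 0.72×2) = 2.9423
Population F: 1 + 2.9423 = 3.9423
Population G: 1 + (0.33×2.9423 + 0.67×2) = 3.310959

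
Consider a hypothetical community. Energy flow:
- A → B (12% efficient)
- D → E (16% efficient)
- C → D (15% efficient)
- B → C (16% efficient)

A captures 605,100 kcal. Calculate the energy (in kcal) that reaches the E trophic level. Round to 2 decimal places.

B: 605100 × 0.12 = 72612 kcal
C: 72612 × 0.16 = 11617.92 kcal
D: 11617.92 × 0.15 = 1742.688 kcal
E: 1742.688 × 0.16 = 278.83008 kcal

278.83 kcal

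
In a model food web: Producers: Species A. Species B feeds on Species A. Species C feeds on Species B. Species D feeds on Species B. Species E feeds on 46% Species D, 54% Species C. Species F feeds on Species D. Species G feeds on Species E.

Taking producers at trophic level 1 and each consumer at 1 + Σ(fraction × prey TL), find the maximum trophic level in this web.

Species B: 1 + 1 = 2
Species C: 1 + 2 = 3
Species D: 1 + 2 = 3
Species E: 1 + (0.46×3 + 0.54×3) = 4
Species F: 1 + 3 = 4
Species G: 1 + 4 = 5

5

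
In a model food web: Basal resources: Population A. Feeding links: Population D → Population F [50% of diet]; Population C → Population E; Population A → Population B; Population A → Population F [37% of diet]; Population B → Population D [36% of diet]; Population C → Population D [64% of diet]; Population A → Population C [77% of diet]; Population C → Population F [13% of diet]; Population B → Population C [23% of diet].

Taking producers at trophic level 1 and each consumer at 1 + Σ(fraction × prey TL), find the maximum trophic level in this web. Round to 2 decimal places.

Population B: 1 + 1 = 2
Population C: 1 + (0.77×1 + 0.23×2) = 2.23
Population D: 1 + (0.36×2 + 0.64×2.23) = 3.1472
Population E: 1 + 2.23 = 3.23
Population F: 1 + (0.13×2.23 + 0.37×1 + 0.5×3.1472) = 3.2335

3.23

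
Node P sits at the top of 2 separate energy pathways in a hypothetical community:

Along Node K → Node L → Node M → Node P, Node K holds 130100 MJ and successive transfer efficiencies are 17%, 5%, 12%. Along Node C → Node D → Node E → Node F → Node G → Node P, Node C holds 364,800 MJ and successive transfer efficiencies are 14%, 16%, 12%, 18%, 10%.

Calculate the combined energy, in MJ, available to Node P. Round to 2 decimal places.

150.35 MJ

Via Node K: 130100 × 0.17 × 0.05 × 0.12 = 132.702 MJ
Via Node C: 364800 × 0.14 × 0.16 × 0.12 × 0.18 × 0.1 = 17.6504832 MJ
Total at Node P: 132.702 + 17.6504832 = 150.3524832 MJ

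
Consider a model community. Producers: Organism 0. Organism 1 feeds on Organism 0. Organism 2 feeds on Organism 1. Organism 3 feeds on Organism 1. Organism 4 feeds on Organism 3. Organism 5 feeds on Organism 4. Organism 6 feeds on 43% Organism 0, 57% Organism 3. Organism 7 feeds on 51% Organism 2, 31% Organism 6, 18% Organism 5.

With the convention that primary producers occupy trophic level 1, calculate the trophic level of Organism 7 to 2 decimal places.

4.40

Organism 1: 1 + 1 = 2
Organism 2: 1 + 2 = 3
Organism 3: 1 + 2 = 3
Organism 4: 1 + 3 = 4
Organism 5: 1 + 4 = 5
Organism 6: 1 + (0.43×1 + 0.57×3) = 3.14
Organism 7: 1 + (0.51×3 + 0.31×3.14 + 0.18×5) = 4.4034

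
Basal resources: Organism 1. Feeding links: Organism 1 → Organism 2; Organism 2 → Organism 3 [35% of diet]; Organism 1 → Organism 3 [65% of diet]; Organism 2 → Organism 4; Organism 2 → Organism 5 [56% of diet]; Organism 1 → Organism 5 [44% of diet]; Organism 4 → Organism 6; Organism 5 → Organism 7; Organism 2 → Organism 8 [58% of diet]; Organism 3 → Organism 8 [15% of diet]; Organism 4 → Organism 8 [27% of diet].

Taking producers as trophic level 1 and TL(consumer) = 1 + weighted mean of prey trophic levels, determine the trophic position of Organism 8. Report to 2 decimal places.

3.32

Organism 2: 1 + 1 = 2
Organism 3: 1 + (0.35×2 + 0.65×1) = 2.35
Organism 4: 1 + 2 = 3
Organism 5: 1 + (0.56×2 + 0.44×1) = 2.56
Organism 6: 1 + 3 = 4
Organism 7: 1 + 2.56 = 3.56
Organism 8: 1 + (0.58×2 + 0.15×2.35 + 0.27×3) = 3.3225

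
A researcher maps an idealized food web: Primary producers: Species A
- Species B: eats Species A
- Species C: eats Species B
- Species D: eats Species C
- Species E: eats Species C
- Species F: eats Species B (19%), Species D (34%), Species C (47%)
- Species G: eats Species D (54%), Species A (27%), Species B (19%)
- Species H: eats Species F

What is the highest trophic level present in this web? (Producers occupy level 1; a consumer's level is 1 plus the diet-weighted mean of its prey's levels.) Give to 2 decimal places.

5.15

Species B: 1 + 1 = 2
Species C: 1 + 2 = 3
Species D: 1 + 3 = 4
Species E: 1 + 3 = 4
Species F: 1 + (0.19×2 + 0.34×4 + 0.47×3) = 4.15
Species G: 1 + (0.54×4 + 0.27×1 + 0.19×2) = 3.81
Species H: 1 + 4.15 = 5.15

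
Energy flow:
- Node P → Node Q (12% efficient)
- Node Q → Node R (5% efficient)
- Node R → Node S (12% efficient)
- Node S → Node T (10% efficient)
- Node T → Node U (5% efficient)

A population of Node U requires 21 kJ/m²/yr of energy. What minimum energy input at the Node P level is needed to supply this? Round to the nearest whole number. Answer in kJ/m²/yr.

5833333 kJ/m²/yr

Cumulative transfer efficiency: 0.12 × 0.05 × 0.12 × 0.1 × 0.05 = 0.0000036
Node P energy = 21 / 0.0000036 = 5833333 kJ/m²/yr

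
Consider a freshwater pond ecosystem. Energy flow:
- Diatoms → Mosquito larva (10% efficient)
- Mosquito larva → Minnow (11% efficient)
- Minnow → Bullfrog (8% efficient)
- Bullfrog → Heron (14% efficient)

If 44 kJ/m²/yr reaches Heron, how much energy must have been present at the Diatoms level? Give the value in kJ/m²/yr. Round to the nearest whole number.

357143 kJ/m²/yr

Cumulative transfer efficiency: 0.1 × 0.11 × 0.08 × 0.14 = 0.0001232
Diatoms energy = 44 / 0.0001232 = 357143 kJ/m²/yr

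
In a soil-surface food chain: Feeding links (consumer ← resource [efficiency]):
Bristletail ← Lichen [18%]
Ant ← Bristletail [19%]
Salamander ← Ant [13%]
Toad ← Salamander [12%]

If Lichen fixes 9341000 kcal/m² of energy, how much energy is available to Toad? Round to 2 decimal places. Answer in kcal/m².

Bristletail: 9341000 × 0.18 = 1681380 kcal/m²
Ant: 1681380 × 0.19 = 319462.2 kcal/m²
Salamander: 319462.2 × 0.13 = 41530.086 kcal/m²
Toad: 41530.086 × 0.12 = 4983.61032 kcal/m²

4983.61 kcal/m²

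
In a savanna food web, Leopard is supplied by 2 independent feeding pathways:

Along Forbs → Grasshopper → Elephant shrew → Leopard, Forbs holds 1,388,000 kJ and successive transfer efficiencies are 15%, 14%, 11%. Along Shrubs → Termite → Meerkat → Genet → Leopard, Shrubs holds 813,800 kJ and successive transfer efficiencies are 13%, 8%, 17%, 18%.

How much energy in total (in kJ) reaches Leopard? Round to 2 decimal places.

Via Forbs: 1388000 × 0.15 × 0.14 × 0.11 = 3206.28 kJ
Via Shrubs: 813800 × 0.13 × 0.08 × 0.17 × 0.18 = 258.983712 kJ
Total at Leopard: 3206.28 + 258.983712 = 3465.263712 kJ

3465.26 kJ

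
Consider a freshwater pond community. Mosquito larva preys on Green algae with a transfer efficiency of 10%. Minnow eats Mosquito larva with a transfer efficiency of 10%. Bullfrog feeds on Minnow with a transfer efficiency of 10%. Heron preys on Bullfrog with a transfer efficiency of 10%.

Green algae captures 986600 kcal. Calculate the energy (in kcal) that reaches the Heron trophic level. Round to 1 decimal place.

98.7 kcal

Mosquito larva: 986600 × 0.1 = 98660 kcal
Minnow: 98660 × 0.1 = 9866 kcal
Bullfrog: 9866 × 0.1 = 986.6 kcal
Heron: 986.6 × 0.1 = 98.66 kcal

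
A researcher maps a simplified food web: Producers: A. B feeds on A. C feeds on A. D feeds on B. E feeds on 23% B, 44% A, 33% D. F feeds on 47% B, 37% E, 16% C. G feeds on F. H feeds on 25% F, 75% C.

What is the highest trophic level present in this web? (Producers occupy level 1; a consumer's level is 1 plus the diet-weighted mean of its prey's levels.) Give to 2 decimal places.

4.33

B: 1 + 1 = 2
C: 1 + 1 = 2
D: 1 + 2 = 3
E: 1 + (0.23×2 + 0.44×1 + 0.33×3) = 2.89
F: 1 + (0.47×2 + 0.37×2.89 + 0.16×2) = 3.3293
G: 1 + 3.3293 = 4.3293
H: 1 + (0.25×3.3293 + 0.75×2) = 3.332325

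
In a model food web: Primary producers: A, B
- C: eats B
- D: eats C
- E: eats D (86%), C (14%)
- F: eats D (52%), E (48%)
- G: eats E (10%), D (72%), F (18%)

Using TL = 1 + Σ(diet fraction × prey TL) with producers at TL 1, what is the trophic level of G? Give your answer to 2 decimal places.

4.34

C: 1 + 1 = 2
D: 1 + 2 = 3
E: 1 + (0.86×3 + 0.14×2) = 3.86
F: 1 + (0.52×3 + 0.48×3.86) = 4.4128
G: 1 + (0.1×3.86 + 0.72×3 + 0.18×4.4128) = 4.340304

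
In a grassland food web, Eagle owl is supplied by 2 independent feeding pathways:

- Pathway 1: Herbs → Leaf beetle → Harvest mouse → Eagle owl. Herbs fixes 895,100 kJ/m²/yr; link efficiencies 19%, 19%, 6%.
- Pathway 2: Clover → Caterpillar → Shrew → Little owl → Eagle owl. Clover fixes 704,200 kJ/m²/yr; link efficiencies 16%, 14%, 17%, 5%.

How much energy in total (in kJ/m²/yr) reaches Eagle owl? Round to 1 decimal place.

Pathway 1: 895100 × 0.19 × 0.19 × 0.06 = 1938.7866 kJ/m²/yr
Pathway 2: 704200 × 0.16 × 0.14 × 0.17 × 0.05 = 134.07968 kJ/m²/yr
Total at Eagle owl: 1938.7866 + 134.07968 = 2072.86628 kJ/m²/yr

2072.9 kJ/m²/yr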